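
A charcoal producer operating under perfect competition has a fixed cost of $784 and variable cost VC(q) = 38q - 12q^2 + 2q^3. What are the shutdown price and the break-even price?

Shutdown price = $20; break-even price = $164

Shutdown price = min AVC. AVC = 38 - 12q + 2q^2, with vertex at q = 3 and minimum $20.
ATC = 784/q + 38 - 12q + 2q^2. Setting dATC/dq = −784/q^2 − 12 + 4q = 0 gives q = 7 (since 4·7^3 − 12·7^2 = 784).
min ATC = 784/7 + 38 − 12·7 + 2·7^2 = $164. That is the break-even price.
For $20 ≤ P < $164 the firm produces at a loss; below $20 it shuts down.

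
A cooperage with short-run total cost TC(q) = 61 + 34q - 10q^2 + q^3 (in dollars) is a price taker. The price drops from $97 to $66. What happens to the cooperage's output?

Output falls from 9 to 8

MC = 34 - 20q + 3q^2; the shutdown threshold is min AVC = $9 (at q = 5).
With P = $97 above the shutdown price, P = MC gives q = 9.
At P = $66 ≥ min AVC, set P = MC: q = 8. The firm stays open but cuts output.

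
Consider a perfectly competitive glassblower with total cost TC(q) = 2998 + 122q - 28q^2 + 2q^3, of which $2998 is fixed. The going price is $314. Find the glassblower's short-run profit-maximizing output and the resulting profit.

AVC = 122 - 28q + 2q^2; min AVC = $24 at q = 7. Since P = $314 ≥ min AVC, the firm produces.
MC = 122 - 56q + 6q^2. Setting P = MC and taking the root on the rising branch gives q* = 12.
TR = 314·12 = 3768. TC = 2998 + 888 = 3886. Profit = 3768 − 3886 = -$118.
Shutting down would mean losing the fixed cost of $2998, so operating at a loss of $118 is better by $2880.

Profit = -$118 at q = 12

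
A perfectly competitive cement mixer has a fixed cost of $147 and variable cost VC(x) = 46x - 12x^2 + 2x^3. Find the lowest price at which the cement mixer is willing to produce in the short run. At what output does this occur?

Short-run supply begins at min AVC. From VC = 46x - 12x^2 + 2x^3, AVC = 46 - 12x + 2x^2.
At the minimum of AVC, MC = AVC. MC = 46 - 24x + 6x^2; setting MC = AVC gives 4x^2 - 12x = 0, so x = 3. min AVC = 28.
For P < $28 the firm produces nothing.

$28 per unit, at x = 3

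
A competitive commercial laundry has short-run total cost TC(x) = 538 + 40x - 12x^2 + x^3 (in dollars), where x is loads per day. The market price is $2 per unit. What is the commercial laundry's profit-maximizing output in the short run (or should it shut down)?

Variable cost is VC = 40x - 12x^2 + x^3, so AVC = VC/x = 40 - 12x + x^2 and MC = dTC/dx = 40 - 24x + 3x^2.
AVC hits its minimum where MC = AVC, at x = 6, giving min AVC = 40 - 12·6 + 6^2 = $4.
With P < min AVC ($2 < $4), every unit sold adds to the loss.
The firm minimizes its loss by shutting down and losing only its fixed cost of $538.

Shut down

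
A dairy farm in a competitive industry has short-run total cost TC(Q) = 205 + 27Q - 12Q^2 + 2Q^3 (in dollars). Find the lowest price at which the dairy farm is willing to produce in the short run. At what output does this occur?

$9 per unit, at Q = 3

The firm shuts down when price falls below the minimum of average variable cost. AVC = VC/Q = 27 - 12Q + 2Q^2.
dAVC/dQ = -12 + 4Q = 0 gives Q = 3. min AVC = 27 - 12·3 + 2·3^2 = 9.
So the shutdown price is $9.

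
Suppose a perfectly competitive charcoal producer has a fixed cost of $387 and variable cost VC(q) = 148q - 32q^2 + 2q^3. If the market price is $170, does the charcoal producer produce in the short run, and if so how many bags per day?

Produce at q = 11

From TC, MC = TC'(q) = 148 - 64q + 6q^2 and AVC = VC/q = 148 - 32q + 2q^2.
The AVC parabola has its vertex at q = 32/4 = 8, where AVC = 148 - 32·8 + 2·8^2 = $20.
P = $170 exceeds min AVC = $20, so the firm stays open.
Set P = MC: 170 = 148 - 64q + 6q^2 → -22 - 64q + 6q^2 = 0. The roots are q = -1/3 and q = 11; the profit-maximizing output is on the rising part of MC, so q* = 11.
Check: AVC at q = 11 is $38 ≤ P, so revenue covers variable cost.
Profit = P·q − TC = 170·11 − 805 = $1065.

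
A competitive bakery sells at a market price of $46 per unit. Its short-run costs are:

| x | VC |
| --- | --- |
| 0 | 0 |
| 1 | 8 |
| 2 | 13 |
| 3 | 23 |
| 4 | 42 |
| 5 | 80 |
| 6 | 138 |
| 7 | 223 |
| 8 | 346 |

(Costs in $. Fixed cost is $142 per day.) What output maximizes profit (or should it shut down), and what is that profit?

x = 5; profit = $8

Tabulate TR − TC: x=0: -142; x=1: -104; x=2: -63; x=3: -27; x=4: 0; x=5: 8; x=6: -4; x=7: -43; x=8: -120.
Profit is maximized at x = 5. AVC there is 80/5 = $16 ≤ P, so producing beats shutting down (which would give -$142).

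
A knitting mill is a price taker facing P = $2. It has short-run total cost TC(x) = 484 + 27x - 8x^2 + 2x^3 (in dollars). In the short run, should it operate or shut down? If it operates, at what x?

Shut down

From TC, MC = TC'(x) = 27 - 16x + 6x^2 and AVC = VC/x = 27 - 8x + 2x^2.
AVC is minimized where dAVC/dx = -8 + 4x = 0, at x = 2; min AVC = 27 - 8·2 + 2·2^2 = $19.
With P < min AVC ($2 < $19), every unit sold adds to the loss.
Shutting down limits the loss to fixed cost, $484.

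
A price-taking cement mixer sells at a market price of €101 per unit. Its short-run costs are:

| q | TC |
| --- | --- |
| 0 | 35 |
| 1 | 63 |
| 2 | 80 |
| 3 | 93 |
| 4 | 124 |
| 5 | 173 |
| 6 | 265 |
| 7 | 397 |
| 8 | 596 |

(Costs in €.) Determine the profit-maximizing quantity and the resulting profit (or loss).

q = 6; profit = €341

Profit at each row (π = 101q − TC): q=0: -35; q=1: 38; q=2: 122; q=3: 210; q=4: 280; q=5: 332; q=6: 341; q=7: 310; q=8: 212.
Profit is maximized at q = 6. AVC there is 230/6 = €38.33 ≤ P, so producing beats shutting down (which would give -€35).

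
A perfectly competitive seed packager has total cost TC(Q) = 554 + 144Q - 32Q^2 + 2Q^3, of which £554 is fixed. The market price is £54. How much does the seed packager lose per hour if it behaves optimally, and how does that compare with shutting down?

Profit = -£230 at Q = 9

AVC = 144 - 32Q + 2Q^2 has its minimum £16 at Q = 8; price £54 clears that bar, so the firm operates.
With MC = 144 - 64Q + 6Q^2, P = MC on the upward-sloping part at Q* = 9.
TR = 54·9 = 486. TC = 554 + 162 = 716. Profit = 486 − 716 = -£230.
By producing, the firm covers all variable cost plus £324 of fixed cost; shutting down would lose the full £554.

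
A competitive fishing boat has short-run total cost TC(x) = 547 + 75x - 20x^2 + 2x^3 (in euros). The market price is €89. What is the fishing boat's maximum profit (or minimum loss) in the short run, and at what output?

Profit = -€155 at x = 7

AVC = 75 - 20x + 2x^2; min AVC = €25 at x = 5. Since P = €89 ≥ min AVC, the firm produces.
MC = 75 - 40x + 6x^2. Setting P = MC and taking the root on the rising branch gives x* = 7.
TR = 89·7 = 623. TC = 547 + 231 = 778. Profit = 623 − 778 = -€155.
By producing, the firm covers all variable cost plus €392 of fixed cost; shutting down would lose the full €547.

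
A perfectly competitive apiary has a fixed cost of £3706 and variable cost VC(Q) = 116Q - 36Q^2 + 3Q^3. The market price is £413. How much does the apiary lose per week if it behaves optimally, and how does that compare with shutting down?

AVC = 116 - 36Q + 3Q^2 has its minimum £8 at Q = 6; price £413 clears that bar, so the firm operates.
MC = 116 - 72Q + 9Q^2. Setting P = MC and taking the root on the rising branch gives Q* = 11.
TR = 413·11 = 4543. TC = 3706 + 913 = 4619. Profit = 4543 − 4619 = -£76.
By producing, the firm covers all variable cost plus £3630 of fixed cost; shutting down would lose the full £3706.

Profit = -£76 at Q = 11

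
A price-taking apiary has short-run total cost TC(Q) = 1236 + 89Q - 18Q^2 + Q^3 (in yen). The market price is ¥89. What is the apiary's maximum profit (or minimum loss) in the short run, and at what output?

AVC = 89 - 18Q + Q^2; min AVC = ¥8 at Q = 9. Since P = ¥89 ≥ min AVC, the firm produces.
With MC = 89 - 36Q + 3Q^2, P = MC on the upward-sloping part at Q* = 12.
TR = 89·12 = 1068. TC = 1236 + 204 = 1440. Profit = 1068 − 1440 = -¥372.
That loss of ¥372 beats the ¥1236 the firm would lose by shutting down; producing recovers ¥864 of fixed cost.

Profit = -¥372 at Q = 12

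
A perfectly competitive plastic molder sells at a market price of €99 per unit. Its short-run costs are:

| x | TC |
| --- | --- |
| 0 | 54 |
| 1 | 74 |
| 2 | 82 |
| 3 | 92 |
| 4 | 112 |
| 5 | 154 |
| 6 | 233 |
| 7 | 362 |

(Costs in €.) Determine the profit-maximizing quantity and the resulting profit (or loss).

Tabulate TR − TC: x=0: -54; x=1: 25; x=2: 116; x=3: 205; x=4: 284; x=5: 341; x=6: 361; x=7: 331.
Profit is maximized at x = 6. AVC there is 179/6 = €29.83 ≤ P, so producing beats shutting down (which would give -€54).

x = 6; profit = €361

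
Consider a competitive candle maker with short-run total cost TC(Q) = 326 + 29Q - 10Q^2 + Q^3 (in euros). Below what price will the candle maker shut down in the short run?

The shutdown price is the minimum of AVC. VC = 29Q - 10Q^2 + Q^3, so AVC = 29 - 10Q + Q^2.
dAVC/dQ = -10 + 2Q = 0 gives Q = 5. min AVC = 29 - 10·5 + 5^2 = 4.
So the shutdown price is €4.

€4 per unit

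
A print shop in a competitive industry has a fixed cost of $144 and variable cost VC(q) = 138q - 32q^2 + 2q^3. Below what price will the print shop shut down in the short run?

$10 per unit

The firm shuts down when price falls below the minimum of average variable cost. AVC = VC/q = 138 - 32q + 2q^2.
dAVC/dq = -32 + 4q = 0 gives q = 8. min AVC = 138 - 32·8 + 2·8^2 = 10.
The firm shuts down for any P below $10.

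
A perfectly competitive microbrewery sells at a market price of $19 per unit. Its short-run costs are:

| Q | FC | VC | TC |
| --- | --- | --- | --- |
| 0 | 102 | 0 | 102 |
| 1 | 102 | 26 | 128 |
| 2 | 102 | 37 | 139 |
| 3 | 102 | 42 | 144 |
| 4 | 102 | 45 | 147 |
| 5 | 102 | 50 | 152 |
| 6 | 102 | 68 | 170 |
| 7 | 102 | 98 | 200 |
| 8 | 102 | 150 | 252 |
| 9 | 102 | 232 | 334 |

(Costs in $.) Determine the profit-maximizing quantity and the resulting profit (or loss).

Profit at each row (π = 19Q − TC): Q=0: -102; Q=1: -109; Q=2: -101; Q=3: -87; Q=4: -71; Q=5: -57; Q=6: -56; Q=7: -67; Q=8: -100; Q=9: -163.
Profit is maximized at Q = 6. AVC there is 68/6 = $11.33 ≤ P, so producing beats shutting down (which would give -$102).

Q = 6; profit = -$56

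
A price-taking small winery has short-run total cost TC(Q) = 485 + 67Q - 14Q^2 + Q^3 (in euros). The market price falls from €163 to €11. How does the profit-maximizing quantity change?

Output falls from 12 to 0 (the firm shuts down)

AVC = 67 - 14Q + Q^2, minimized at Q = 7 where min AVC = €18. MC = 67 - 28Q + 3Q^2.
With P = €163 above the shutdown price, P = MC gives Q = 12.
At P = €11 < min AVC = €18, price no longer covers variable cost at any output, so the firm shuts down: Q = 0.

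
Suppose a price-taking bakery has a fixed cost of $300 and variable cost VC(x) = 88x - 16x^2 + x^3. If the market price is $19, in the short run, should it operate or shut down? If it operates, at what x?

Shut down

From TC, MC = TC'(x) = 88 - 32x + 3x^2 and AVC = VC/x = 88 - 16x + x^2.
AVC is minimized where dAVC/dx = -16 + 2x = 0, at x = 8; min AVC = 88 - 16·8 + 8^2 = $24.
With P < min AVC ($19 < $24), every unit sold adds to the loss.
The firm minimizes its loss by shutting down and losing only its fixed cost of $300.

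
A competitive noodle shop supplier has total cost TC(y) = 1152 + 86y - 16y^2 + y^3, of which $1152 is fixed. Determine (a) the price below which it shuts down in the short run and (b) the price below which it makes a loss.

AVC = 86 - 16y + y^2; minimized at y = 8, giving min AVC = $22. That is the shutdown price.
ATC = 1152/y + 86 - 16y + y^2. Setting dATC/dy = −1152/y^2 − 16 + 2y = 0 gives y = 12 (since 2·12^3 − 16·12^2 = 1152).
min ATC = 1152/12 + 86 − 16·12 + 12^2 = $134. That is the break-even price.
For $22 ≤ P < $134 the firm produces at a loss; below $22 it shuts down.

Shutdown price = $22; break-even price = $134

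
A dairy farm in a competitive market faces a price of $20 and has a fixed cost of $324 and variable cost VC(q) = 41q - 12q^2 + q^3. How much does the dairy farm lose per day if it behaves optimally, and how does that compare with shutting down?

Profit = -$226 at q = 7

AVC = 41 - 12q + q^2; min AVC = $5 at q = 6. Since P = $20 ≥ min AVC, the firm produces.
MC = 41 - 24q + 3q^2. Setting P = MC and taking the root on the rising branch gives q* = 7.
TR = 20·7 = 140. TC = 324 + 42 = 366. Profit = 140 − 366 = -$226.
Shutting down would mean losing the fixed cost of $324, so operating at a loss of $226 is better by $98.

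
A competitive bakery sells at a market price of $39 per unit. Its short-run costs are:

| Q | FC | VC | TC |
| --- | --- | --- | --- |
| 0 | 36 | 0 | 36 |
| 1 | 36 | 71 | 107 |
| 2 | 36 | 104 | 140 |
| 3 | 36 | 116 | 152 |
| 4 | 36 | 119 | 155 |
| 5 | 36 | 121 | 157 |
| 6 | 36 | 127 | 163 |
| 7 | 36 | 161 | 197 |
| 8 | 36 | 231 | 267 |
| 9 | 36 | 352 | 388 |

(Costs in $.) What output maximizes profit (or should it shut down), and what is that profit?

Q = 7; profit = $76

Compute π = P·Q − TC at each output: Q=0: -36; Q=1: -68; Q=2: -62; Q=3: -35; Q=4: 1; Q=5: 38; Q=6: 71; Q=7: 76; Q=8: 45; Q=9: -37.
Profit is maximized at Q = 7. AVC there is 161/7 = $23 ≤ P, so producing beats shutting down (which would give -$36).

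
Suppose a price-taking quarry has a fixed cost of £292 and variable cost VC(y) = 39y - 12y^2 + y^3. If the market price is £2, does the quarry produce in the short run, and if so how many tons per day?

Shut down

From TC, MC = TC'(y) = 39 - 24y + 3y^2 and AVC = VC/y = 39 - 12y + y^2.
AVC hits its minimum where MC = AVC, at y = 6, giving min AVC = 39 - 12·6 + 6^2 = £3.
With P < min AVC (£2 < £3), every unit sold adds to the loss.
Shutting down limits the loss to fixed cost, £292.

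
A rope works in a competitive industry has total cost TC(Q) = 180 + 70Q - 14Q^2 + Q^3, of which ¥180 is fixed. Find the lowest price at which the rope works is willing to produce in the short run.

¥21 per unit

The firm shuts down when price falls below the minimum of average variable cost. AVC = VC/Q = 70 - 14Q + Q^2.
At the minimum of AVC, MC = AVC. MC = 70 - 28Q + 3Q^2; setting MC = AVC gives 2Q^2 - 14Q = 0, so Q = 7. min AVC = 21.
So the shutdown price is ¥21.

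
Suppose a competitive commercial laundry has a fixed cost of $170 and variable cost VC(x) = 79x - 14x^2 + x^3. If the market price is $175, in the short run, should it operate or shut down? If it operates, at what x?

From TC, MC = TC'(x) = 79 - 28x + 3x^2 and AVC = VC/x = 79 - 14x + x^2.
AVC is minimized where dAVC/dx = -14 + 2x = 0, at x = 7; min AVC = 79 - 14·7 + 7^2 = $30.
Because $175 ≥ $30, revenue can cover variable cost; the firm operates.
Solving P = MC: -96 - 28x + 3x^2 = 0 ⇒ x = -8/3 or 12. On the upward-sloping branch, x* = 12.
Check: AVC at x = 12 is $55 ≤ P, so revenue covers variable cost.
Profit = P·x − TC = 175·12 − 830 = $1270.

Produce at x = 12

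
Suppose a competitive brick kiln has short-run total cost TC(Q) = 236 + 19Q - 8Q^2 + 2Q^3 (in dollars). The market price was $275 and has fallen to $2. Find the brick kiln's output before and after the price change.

MC = 19 - 16Q + 6Q^2; the shutdown threshold is min AVC = $11 (at Q = 2).
At P = $275 ≥ min AVC, set P = MC on the rising branch: Q = 8.
At P = $2 < min AVC = $11, price no longer covers variable cost at any output, so the firm shuts down: Q = 0.

Output falls from 8 to 0 (the firm shuts down)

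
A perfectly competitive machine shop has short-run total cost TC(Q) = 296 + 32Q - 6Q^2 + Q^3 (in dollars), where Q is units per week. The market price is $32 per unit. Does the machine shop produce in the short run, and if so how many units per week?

Produce at Q = 4

From TC, MC = TC'(Q) = 32 - 12Q + 3Q^2 and AVC = VC/Q = 32 - 6Q + Q^2.
The AVC parabola has its vertex at Q = 6/2 = 3, where AVC = 32 - 6·3 + 3^2 = $23.
P = $32 exceeds min AVC = $23, so the firm stays open.
Solving P = MC: -12Q + 3Q^2 = 0 ⇒ Q = 0 or 4. On the upward-sloping branch, Q* = 4.
Check: AVC at Q = 4 is $24 ≤ P, so revenue covers variable cost.
Profit = P·Q − TC = 32·4 − 392 = -$264, a loss, but smaller than the $296 fixed cost the firm would lose by shutting down.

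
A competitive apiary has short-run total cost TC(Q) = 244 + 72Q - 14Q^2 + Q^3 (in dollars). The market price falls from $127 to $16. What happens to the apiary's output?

AVC = 72 - 14Q + Q^2, minimized at Q = 7 where min AVC = $23. MC = 72 - 28Q + 3Q^2.
With P = $127 above the shutdown price, P = MC gives Q = 11.
At P = $16 < min AVC = $23, price no longer covers variable cost at any output, so the firm shuts down: Q = 0.

Output falls from 11 to 0 (the firm shuts down)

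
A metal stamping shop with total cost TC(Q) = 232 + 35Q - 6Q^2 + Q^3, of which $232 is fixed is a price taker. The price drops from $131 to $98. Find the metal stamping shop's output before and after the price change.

Output falls from 8 to 7

MC = 35 - 12Q + 3Q^2; the shutdown threshold is min AVC = $26 (at Q = 3).
At P = $131 ≥ min AVC, set P = MC on the rising branch: Q = 8.
At P = $98 ≥ min AVC, set P = MC: Q = 7. The firm stays open but cuts output.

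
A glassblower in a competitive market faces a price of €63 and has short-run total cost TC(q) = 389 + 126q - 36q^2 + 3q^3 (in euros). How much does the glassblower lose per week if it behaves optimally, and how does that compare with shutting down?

AVC = 126 - 36q + 3q^2 has its minimum €18 at q = 6; price €63 clears that bar, so the firm operates.
With MC = 126 - 72q + 9q^2, P = MC on the upward-sloping part at q* = 7.
TR = 63·7 = 441. TC = 389 + 147 = 536. Profit = 441 − 536 = -€95.
Shutting down would mean losing the fixed cost of €389, so operating at a loss of €95 is better by €294.

Profit = -€95 at q = 7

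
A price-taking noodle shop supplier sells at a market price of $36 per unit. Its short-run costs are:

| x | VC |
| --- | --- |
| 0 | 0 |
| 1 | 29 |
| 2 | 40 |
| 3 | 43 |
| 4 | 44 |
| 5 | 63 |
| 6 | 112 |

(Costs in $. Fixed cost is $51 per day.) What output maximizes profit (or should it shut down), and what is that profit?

x = 5; profit = $66

Compute π = P·x − TC at each output: x=0: -51; x=1: -44; x=2: -19; x=3: 14; x=4: 49; x=5: 66; x=6: 53.
Profit is maximized at x = 5. AVC there is 63/5 = $12.60 ≤ P, so producing beats shutting down (which would give -$51).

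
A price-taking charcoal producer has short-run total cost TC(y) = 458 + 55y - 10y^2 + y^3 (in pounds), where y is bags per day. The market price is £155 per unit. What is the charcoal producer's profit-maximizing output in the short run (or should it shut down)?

Strip out fixed cost: VC = 55y - 10y^2 + y^3. Then AVC = 55 - 10y + y^2 and MC = 55 - 20y + 3y^2.
The AVC parabola has its vertex at y = 10/2 = 5, where AVC = 55 - 10·5 + 5^2 = £30.
Because £155 ≥ £30, revenue can cover variable cost; the firm operates.
P = MC gives -100 - 20y + 3y^2 = 0, with roots -10/3 and 10. Take the larger (rising MC): y* = 10.
Check: AVC at y = 10 is £55 ≤ P, so revenue covers variable cost.
Profit = P·y − TC = 155·10 − 1008 = £542.

Produce at y = 10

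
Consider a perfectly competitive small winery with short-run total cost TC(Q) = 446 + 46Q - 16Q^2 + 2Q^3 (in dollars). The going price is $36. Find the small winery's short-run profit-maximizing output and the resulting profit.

AVC = 46 - 16Q + 2Q^2 has its minimum $14 at Q = 4; price $36 clears that bar, so the firm operates.
MC = 46 - 32Q + 6Q^2. Setting P = MC and taking the root on the rising branch gives Q* = 5.
TR = 36·5 = 180. TC = 446 + 80 = 526. Profit = 180 − 526 = -$346.
Shutting down would mean losing the fixed cost of $446, so operating at a loss of $346 is better by $100.

Profit = -$346 at Q = 5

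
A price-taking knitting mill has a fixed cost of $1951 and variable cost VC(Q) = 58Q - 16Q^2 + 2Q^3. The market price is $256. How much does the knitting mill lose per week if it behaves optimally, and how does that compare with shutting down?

AVC = 58 - 16Q + 2Q^2 has its minimum $26 at Q = 4; price $256 clears that bar, so the firm operates.
MC = 58 - 32Q + 6Q^2. Setting P = MC and taking the root on the rising branch gives Q* = 9.
TR = 256·9 = 2304. TC = 1951 + 684 = 2635. Profit = 2304 − 2635 = -$331.
By producing, the firm covers all variable cost plus $1620 of fixed cost; shutting down would lose the full $1951.

Profit = -$331 at Q = 9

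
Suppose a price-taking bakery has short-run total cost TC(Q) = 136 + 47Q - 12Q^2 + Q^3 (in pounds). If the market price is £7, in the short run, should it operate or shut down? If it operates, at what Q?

From TC, MC = TC'(Q) = 47 - 24Q + 3Q^2 and AVC = VC/Q = 47 - 12Q + Q^2.
The AVC parabola has its vertex at Q = 12/2 = 6, where AVC = 47 - 12·6 + 6^2 = £11.
Since P = £7 < min AVC = £11, price fails to cover variable cost at any output.
Shutting down limits the loss to fixed cost, £136.

Shut down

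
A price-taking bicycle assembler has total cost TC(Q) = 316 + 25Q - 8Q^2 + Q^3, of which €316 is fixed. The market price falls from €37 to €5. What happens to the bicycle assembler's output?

Output falls from 6 to 0 (the firm shuts down)

MC = 25 - 16Q + 3Q^2; the shutdown threshold is min AVC = €9 (at Q = 4).
At P = €37 ≥ min AVC, set P = MC on the rising branch: Q = 6.
At P = €5 < min AVC = €9, price no longer covers variable cost at any output, so the firm shuts down: Q = 0.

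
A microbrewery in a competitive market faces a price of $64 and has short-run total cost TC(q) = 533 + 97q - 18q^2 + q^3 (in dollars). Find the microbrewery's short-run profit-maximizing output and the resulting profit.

Profit = -$49 at q = 11

AVC = 97 - 18q + q^2 has its minimum $16 at q = 9; price $64 clears that bar, so the firm operates.
With MC = 97 - 36q + 3q^2, P = MC on the upward-sloping part at q* = 11.
TR = 64·11 = 704. TC = 533 + 220 = 753. Profit = 704 − 753 = -$49.
That loss of $49 beats the $533 the firm would lose by shutting down; producing recovers $484 of fixed cost.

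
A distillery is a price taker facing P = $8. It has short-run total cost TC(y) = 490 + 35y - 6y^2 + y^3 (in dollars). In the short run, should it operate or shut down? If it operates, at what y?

Variable cost is VC = 35y - 6y^2 + y^3, so AVC = VC/y = 35 - 6y + y^2 and MC = dTC/dy = 35 - 12y + 3y^2.
The AVC parabola has its vertex at y = 6/2 = 3, where AVC = 35 - 6·3 + 3^2 = $26.
Since P = $8 < min AVC = $26, price fails to cover variable cost at any output.
Shutting down limits the loss to fixed cost, $490.

Shut down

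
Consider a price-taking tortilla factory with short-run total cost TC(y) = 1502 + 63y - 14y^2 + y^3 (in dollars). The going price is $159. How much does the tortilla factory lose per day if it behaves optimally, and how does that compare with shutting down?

Profit = -$62 at y = 12

AVC = 63 - 14y + y^2 has its minimum $14 at y = 7; price $159 clears that bar, so the firm operates.
With MC = 63 - 28y + 3y^2, P = MC on the upward-sloping part at y* = 12.
TR = 159·12 = 1908. TC = 1502 + 468 = 1970. Profit = 1908 − 1970 = -$62.
That loss of $62 beats the $1502 the firm would lose by shutting down; producing recovers $1440 of fixed cost.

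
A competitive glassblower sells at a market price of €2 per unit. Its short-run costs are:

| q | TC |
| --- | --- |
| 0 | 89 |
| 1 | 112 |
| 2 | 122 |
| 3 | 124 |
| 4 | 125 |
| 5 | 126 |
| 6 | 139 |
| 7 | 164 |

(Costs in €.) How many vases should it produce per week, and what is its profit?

q = 0 (shut down); profit = -€89

Profit at each row (π = 2q − TC): q=0: -89; q=1: -110; q=2: -118; q=3: -118; q=4: -117; q=5: -116; q=6: -127; q=7: -150.
Profit is highest at q = 0. Equivalently, the lowest AVC in the table is 37/5 ≈ €7.40 at q = 5, and P = €2 falls below it — price never covers variable cost, so the firm shuts down and loses only its fixed cost.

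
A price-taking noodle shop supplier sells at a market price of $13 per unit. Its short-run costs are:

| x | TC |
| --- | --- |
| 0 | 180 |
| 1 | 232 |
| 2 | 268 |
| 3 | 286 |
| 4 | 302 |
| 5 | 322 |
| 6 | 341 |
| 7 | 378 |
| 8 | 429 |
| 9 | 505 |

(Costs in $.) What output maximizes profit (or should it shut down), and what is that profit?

Compute π = P·x − TC at each output: x=0: -180; x=1: -219; x=2: -242; x=3: -247; x=4: -250; x=5: -257; x=6: -263; x=7: -287; x=8: -325; x=9: -388.
Profit is highest at x = 0. Equivalently, the lowest AVC in the table is 161/6 ≈ $26.83 at x = 6, and P = $13 falls below it — price never covers variable cost, so the firm shuts down and loses only its fixed cost.

x = 0 (shut down); profit = -$180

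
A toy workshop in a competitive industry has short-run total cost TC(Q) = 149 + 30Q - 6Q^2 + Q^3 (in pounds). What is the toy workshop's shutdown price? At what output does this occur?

Short-run supply begins at min AVC. From VC = 30Q - 6Q^2 + Q^3, AVC = 30 - 6Q + Q^2.
dAVC/dQ = -6 + 2Q = 0 gives Q = 3. min AVC = 30 - 6·3 + 3^2 = 21.
So the shutdown price is £21.

£21 per unit, at Q = 3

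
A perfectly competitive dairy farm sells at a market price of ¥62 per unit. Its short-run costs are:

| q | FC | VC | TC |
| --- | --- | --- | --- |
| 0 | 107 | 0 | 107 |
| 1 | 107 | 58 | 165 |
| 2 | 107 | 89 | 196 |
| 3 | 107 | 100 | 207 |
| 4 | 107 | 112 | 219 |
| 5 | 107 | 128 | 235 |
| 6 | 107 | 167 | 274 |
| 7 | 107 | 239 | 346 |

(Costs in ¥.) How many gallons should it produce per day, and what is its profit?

Profit at each row (π = 62q − TC): q=0: -107; q=1: -103; q=2: -72; q=3: -21; q=4: 29; q=5: 75; q=6: 98; q=7: 88.
Profit is maximized at q = 6. AVC there is 167/6 = ¥27.83 ≤ P, so producing beats shutting down (which would give -¥107).

q = 6; profit = ¥98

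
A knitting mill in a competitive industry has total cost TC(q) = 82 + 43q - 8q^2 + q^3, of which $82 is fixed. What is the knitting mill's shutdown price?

Short-run supply begins at min AVC. From VC = 43q - 8q^2 + q^3, AVC = 43 - 8q + q^2.
At the minimum of AVC, MC = AVC. MC = 43 - 16q + 3q^2; setting MC = AVC gives 2q^2 - 8q = 0, so q = 4. min AVC = 27.
For P < $27 the firm produces nothing.

$27 per unit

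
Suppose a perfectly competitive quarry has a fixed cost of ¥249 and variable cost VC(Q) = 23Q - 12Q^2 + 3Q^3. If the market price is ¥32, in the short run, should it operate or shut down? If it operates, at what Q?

Produce at Q = 3

Variable cost is VC = 23Q - 12Q^2 + 3Q^3, so AVC = VC/Q = 23 - 12Q + 3Q^2 and MC = dTC/dQ = 23 - 24Q + 9Q^2.
AVC is minimized where dAVC/dQ = -12 + 6Q = 0, at Q = 2; min AVC = 23 - 12·2 + 3·2^2 = ¥11.
P = ¥32 exceeds min AVC = ¥11, so the firm stays open.
Solving P = MC: -9 - 24Q + 9Q^2 = 0 ⇒ Q = -1/3 or 3. On the upward-sloping branch, Q* = 3.
Check: AVC at Q = 3 is ¥14 ≤ P, so revenue covers variable cost.
Profit = P·Q − TC = 32·3 − 291 = -¥195, a loss, but smaller than the ¥249 fixed cost the firm would lose by shutting down.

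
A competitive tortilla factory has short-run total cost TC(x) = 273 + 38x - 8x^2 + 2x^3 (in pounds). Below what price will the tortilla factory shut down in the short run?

The shutdown price is the minimum of AVC. VC = 38x - 8x^2 + 2x^3, so AVC = 38 - 8x + 2x^2.
At the minimum of AVC, MC = AVC. MC = 38 - 16x + 6x^2; setting MC = AVC gives 4x^2 - 8x = 0, so x = 2. min AVC = 30.
For P < £30 the firm produces nothing.

£30 per unit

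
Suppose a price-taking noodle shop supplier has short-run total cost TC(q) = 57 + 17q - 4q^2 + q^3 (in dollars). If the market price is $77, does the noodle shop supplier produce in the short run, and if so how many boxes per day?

Variable cost is VC = 17q - 4q^2 + q^3, so AVC = VC/q = 17 - 4q + q^2 and MC = dTC/dq = 17 - 8q + 3q^2.
AVC hits its minimum where MC = AVC, at q = 2, giving min AVC = 17 - 4·2 + 2^2 = $13.
Because $77 ≥ $13, revenue can cover variable cost; the firm operates.
Set P = MC: 77 = 17 - 8q + 3q^2 → -60 - 8q + 3q^2 = 0. The roots are q = -10/3 and q = 6; the profit-maximizing output is on the rising part of MC, so q* = 6.
Check: AVC at q = 6 is $29 ≤ P, so revenue covers variable cost.
Profit = P·q − TC = 77·6 − 231 = $231.

Produce at q = 6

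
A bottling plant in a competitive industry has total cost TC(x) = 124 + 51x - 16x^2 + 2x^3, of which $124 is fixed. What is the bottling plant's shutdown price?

Short-run supply begins at min AVC. From VC = 51x - 16x^2 + 2x^3, AVC = 51 - 16x + 2x^2.
dAVC/dx = -16 + 4x = 0 gives x = 4. min AVC = 51 - 16·4 + 2·4^2 = 19.
So the shutdown price is $19.

$19 per unit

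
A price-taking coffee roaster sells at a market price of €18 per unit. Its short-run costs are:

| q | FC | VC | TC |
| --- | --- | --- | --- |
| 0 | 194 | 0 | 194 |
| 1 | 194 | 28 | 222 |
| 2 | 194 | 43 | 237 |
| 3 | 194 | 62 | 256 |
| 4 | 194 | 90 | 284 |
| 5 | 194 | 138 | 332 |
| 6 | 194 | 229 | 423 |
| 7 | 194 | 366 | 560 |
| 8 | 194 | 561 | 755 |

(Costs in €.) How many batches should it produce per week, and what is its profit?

Compute π = P·q − TC at each output: q=0: -194; q=1: -204; q=2: -201; q=3: -202; q=4: -212; q=5: -242; q=6: -315; q=7: -434; q=8: -611.
Profit is highest at q = 0. Equivalently, the lowest AVC in the table is 62/3 ≈ €20.67 at q = 3, and P = €18 falls below it — price never covers variable cost, so the firm shuts down and loses only its fixed cost.

q = 0 (shut down); profit = -€194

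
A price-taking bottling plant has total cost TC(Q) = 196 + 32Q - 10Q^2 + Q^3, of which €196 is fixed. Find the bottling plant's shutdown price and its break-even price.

Shutdown price = €7; break-even price = €39

Shutdown price = min AVC. AVC = 32 - 10Q + Q^2, with vertex at Q = 5 and minimum €7.
ATC = 196/Q + 32 - 10Q + Q^2. Setting dATC/dQ = −196/Q^2 − 10 + 2Q = 0 gives Q = 7 (since 2·7^3 − 10·7^2 = 196).
min ATC = 196/7 + 32 − 10·7 + 7^2 = €39. That is the break-even price.
Between these two prices the firm operates at a loss; above €39 it earns a profit.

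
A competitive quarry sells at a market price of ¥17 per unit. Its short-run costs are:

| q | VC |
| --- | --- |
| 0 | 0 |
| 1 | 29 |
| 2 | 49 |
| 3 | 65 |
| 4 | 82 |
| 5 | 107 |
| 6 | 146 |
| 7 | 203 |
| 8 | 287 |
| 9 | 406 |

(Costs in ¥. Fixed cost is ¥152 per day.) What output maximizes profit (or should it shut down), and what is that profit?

q = 0 (shut down); profit = -¥152

Compute π = P·q − TC at each output: q=0: -152; q=1: -164; q=2: -167; q=3: -166; q=4: -166; q=5: -174; q=6: -196; q=7: -236; q=8: -303; q=9: -405.
Profit is highest at q = 0. Equivalently, the lowest AVC in the table is 82/4 ≈ ¥20.50 at q = 4, and P = ¥17 falls below it — price never covers variable cost, so the firm shuts down and loses only its fixed cost.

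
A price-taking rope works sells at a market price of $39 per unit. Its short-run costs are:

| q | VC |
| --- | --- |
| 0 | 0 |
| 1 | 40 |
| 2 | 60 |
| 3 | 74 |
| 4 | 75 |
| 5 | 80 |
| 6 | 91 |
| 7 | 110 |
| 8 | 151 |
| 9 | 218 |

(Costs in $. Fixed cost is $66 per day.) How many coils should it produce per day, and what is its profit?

Profit at each row (π = 39q − TC): q=0: -66; q=1: -67; q=2: -48; q=3: -23; q=4: 15; q=5: 49; q=6: 77; q=7: 97; q=8: 95; q=9: 67.
Profit is maximized at q = 7. AVC there is 110/7 = $15.71 ≤ P, so producing beats shutting down (which would give -$66).

q = 7; profit = $97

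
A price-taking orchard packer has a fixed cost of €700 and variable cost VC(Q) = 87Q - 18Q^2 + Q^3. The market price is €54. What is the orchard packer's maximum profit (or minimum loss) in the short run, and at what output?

AVC = 87 - 18Q + Q^2 has its minimum €6 at Q = 9; price €54 clears that bar, so the firm operates.
With MC = 87 - 36Q + 3Q^2, P = MC on the upward-sloping part at Q* = 11.
TR = 54·11 = 594. TC = 700 + 110 = 810. Profit = 594 − 810 = -€216.
By producing, the firm covers all variable cost plus €484 of fixed cost; shutting down would lose the full €700.

Profit = -€216 at Q = 11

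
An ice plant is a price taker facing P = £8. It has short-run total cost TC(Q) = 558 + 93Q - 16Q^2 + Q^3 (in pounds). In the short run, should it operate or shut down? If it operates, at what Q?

Variable cost is VC = 93Q - 16Q^2 + Q^3, so AVC = VC/Q = 93 - 16Q + Q^2 and MC = dTC/dQ = 93 - 32Q + 3Q^2.
AVC is minimized where dAVC/dQ = -16 + 2Q = 0, at Q = 8; min AVC = 93 - 16·8 + 8^2 = £29.
P = £8 lies below min AVC = £29; no output level covers variable cost.
Shutting down limits the loss to fixed cost, £558.

Shut down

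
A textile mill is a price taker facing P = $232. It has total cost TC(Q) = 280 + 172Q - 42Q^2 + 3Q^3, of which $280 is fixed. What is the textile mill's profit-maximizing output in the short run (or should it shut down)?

Variable cost is VC = 172Q - 42Q^2 + 3Q^3, so AVC = VC/Q = 172 - 42Q + 3Q^2 and MC = dTC/dQ = 172 - 84Q + 9Q^2.
AVC is minimized where dAVC/dQ = -42 + 6Q = 0, at Q = 7; min AVC = 172 - 42·7 + 3·7^2 = $25.
Because $232 ≥ $25, revenue can cover variable cost; the firm operates.
Set P = MC: 232 = 172 - 84Q + 9Q^2 → -60 - 84Q + 9Q^2 = 0. The roots are Q = -2/3 and Q = 10; the profit-maximizing output is on the rising part of MC, so Q* = 10.
Check: AVC at Q = 10 is $52 ≤ P, so revenue covers variable cost.
Profit = P·Q − TC = 232·10 − 800 = $1520.

Produce at Q = 10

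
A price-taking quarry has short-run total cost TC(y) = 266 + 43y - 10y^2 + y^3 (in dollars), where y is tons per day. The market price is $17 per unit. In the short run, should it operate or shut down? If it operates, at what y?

Shut down

Variable cost is VC = 43y - 10y^2 + y^3, so AVC = VC/y = 43 - 10y + y^2 and MC = dTC/dy = 43 - 20y + 3y^2.
AVC is minimized where dAVC/dy = -10 + 2y = 0, at y = 5; min AVC = 43 - 10·5 + 5^2 = $18.
P = $17 lies below min AVC = $18; no output level covers variable cost.
Shutting down limits the loss to fixed cost, $266.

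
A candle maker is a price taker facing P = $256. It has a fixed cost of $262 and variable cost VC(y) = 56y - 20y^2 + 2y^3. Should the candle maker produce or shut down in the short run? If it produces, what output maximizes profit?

Variable cost is VC = 56y - 20y^2 + 2y^3, so AVC = VC/y = 56 - 20y + 2y^2 and MC = dTC/dy = 56 - 40y + 6y^2.
The AVC parabola has its vertex at y = 20/4 = 5, where AVC = 56 - 20·5 + 2·5^2 = $6.
Since P = $256 ≥ min AVC = $6, price covers variable cost and the firm should produce.
P = MC gives -200 - 40y + 6y^2 = 0, with roots -10/3 and 10. Take the larger (rising MC): y* = 10.
Check: AVC at y = 10 is $56 ≤ P, so revenue covers variable cost.
Profit = P·y − TC = 256·10 − 822 = $1738.

Produce at y = 10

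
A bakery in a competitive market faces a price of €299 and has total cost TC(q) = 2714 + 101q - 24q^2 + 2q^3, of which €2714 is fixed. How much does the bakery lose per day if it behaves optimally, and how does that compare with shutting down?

AVC = 101 - 24q + 2q^2; min AVC = €29 at q = 6. Since P = €299 ≥ min AVC, the firm produces.
With MC = 101 - 48q + 6q^2, P = MC on the upward-sloping part at q* = 11.
TR = 299·11 = 3289. TC = 2714 + 869 = 3583. Profit = 3289 − 3583 = -€294.
Shutting down would mean losing the fixed cost of €2714, so operating at a loss of €294 is better by €2420.

Profit = -€294 at q = 11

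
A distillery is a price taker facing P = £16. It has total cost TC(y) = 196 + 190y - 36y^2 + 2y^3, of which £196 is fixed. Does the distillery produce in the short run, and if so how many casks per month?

Shut down

Variable cost is VC = 190y - 36y^2 + 2y^3, so AVC = VC/y = 190 - 36y + 2y^2 and MC = dTC/dy = 190 - 72y + 6y^2.
The AVC parabola has its vertex at y = 36/4 = 9, where AVC = 190 - 36·9 + 2·9^2 = £28.
With P < min AVC (£16 < £28), every unit sold adds to the loss.
The firm minimizes its loss by shutting down and losing only its fixed cost of £196.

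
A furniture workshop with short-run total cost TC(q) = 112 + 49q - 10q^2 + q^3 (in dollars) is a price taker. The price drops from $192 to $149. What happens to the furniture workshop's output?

MC = 49 - 20q + 3q^2; the shutdown threshold is min AVC = $24 (at q = 5).
At P = $192 ≥ min AVC, set P = MC on the rising branch: q = 11.
At P = $149 ≥ min AVC, set P = MC: q = 10. The firm stays open but cuts output.

Output falls from 11 to 10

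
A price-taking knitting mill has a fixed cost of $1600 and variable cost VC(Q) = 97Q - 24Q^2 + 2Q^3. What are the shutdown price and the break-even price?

Shutdown price = $25; break-even price = $217

Shutdown price = min AVC. AVC = 97 - 24Q + 2Q^2, with vertex at Q = 6 and minimum $25.
ATC = 1600/Q + 97 - 24Q + 2Q^2. Setting dATC/dQ = −1600/Q^2 − 24 + 4Q = 0 gives Q = 10 (since 4·10^3 − 24·10^2 = 1600).
min ATC = 1600/10 + 97 − 24·10 + 2·10^2 = $217. That is the break-even price.
For $25 ≤ P < $217 the firm produces at a loss; below $25 it shuts down.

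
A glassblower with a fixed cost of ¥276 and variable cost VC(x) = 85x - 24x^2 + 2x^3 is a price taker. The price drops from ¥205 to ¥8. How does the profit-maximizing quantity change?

Output falls from 10 to 0 (the firm shuts down)

MC = 85 - 48x + 6x^2; the shutdown threshold is min AVC = ¥13 (at x = 6).
At P = ¥205 ≥ min AVC, set P = MC on the rising branch: x = 10.
At P = ¥8 < min AVC = ¥13, price no longer covers variable cost at any output, so the firm shuts down: x = 0.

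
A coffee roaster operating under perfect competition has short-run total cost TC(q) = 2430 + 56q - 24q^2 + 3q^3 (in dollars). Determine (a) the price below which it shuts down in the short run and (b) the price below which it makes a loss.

Shutdown price = min AVC. AVC = 56 - 24q + 3q^2, with vertex at q = 4 and minimum $8.
ATC = 2430/q + 56 - 24q + 3q^2. Setting dATC/dq = −2430/q^2 − 24 + 6q = 0 gives q = 9 (since 6·9^3 − 24·9^2 = 2430).
min ATC = 2430/9 + 56 − 24·9 + 3·9^2 = $353. That is the break-even price.
For $8 ≤ P < $353 the firm produces at a loss; below $8 it shuts down.

Shutdown price = $8; break-even price = $353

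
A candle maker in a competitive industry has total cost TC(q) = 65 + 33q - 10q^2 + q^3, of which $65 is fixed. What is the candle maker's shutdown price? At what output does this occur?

$8 per unit, at q = 5

Short-run supply begins at min AVC. From VC = 33q - 10q^2 + q^3, AVC = 33 - 10q + q^2.
dAVC/dq = -10 + 2q = 0 gives q = 5. min AVC = 33 - 10·5 + 5^2 = 8.
The firm shuts down for any P below $8.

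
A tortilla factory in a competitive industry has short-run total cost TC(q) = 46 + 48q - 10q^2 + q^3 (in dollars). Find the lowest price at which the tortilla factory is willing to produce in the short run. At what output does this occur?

The shutdown price is the minimum of AVC. VC = 48q - 10q^2 + q^3, so AVC = 48 - 10q + q^2.
dAVC/dq = -10 + 2q = 0 gives q = 5. min AVC = 48 - 10·5 + 5^2 = 23.
So the shutdown price is $23.

$23 per unit, at q = 5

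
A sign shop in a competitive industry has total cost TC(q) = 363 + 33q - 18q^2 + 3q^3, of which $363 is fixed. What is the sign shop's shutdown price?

The shutdown price is the minimum of AVC. VC = 33q - 18q^2 + 3q^3, so AVC = 33 - 18q + 3q^2.
At the minimum of AVC, MC = AVC. MC = 33 - 36q + 9q^2; setting MC = AVC gives 6q^2 - 18q = 0, so q = 3. min AVC = 6.
So the shutdown price is $6.

$6 per unit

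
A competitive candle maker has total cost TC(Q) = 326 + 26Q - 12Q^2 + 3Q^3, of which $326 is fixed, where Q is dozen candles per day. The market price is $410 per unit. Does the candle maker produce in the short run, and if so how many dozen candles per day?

Produce at Q = 8

Variable cost is VC = 26Q - 12Q^2 + 3Q^3, so AVC = VC/Q = 26 - 12Q + 3Q^2 and MC = dTC/dQ = 26 - 24Q + 9Q^2.
AVC hits its minimum where MC = AVC, at Q = 2, giving min AVC = 26 - 12·2 + 3·2^2 = $14.
Since P = $410 ≥ min AVC = $14, price covers variable cost and the firm should produce.
Solving P = MC: -384 - 24Q + 9Q^2 = 0 ⇒ Q = -16/3 or 8. On the upward-sloping branch, Q* = 8.
Check: AVC at Q = 8 is $122 ≤ P, so revenue covers variable cost.
Profit = P·Q − TC = 410·8 − 1302 = $1978.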